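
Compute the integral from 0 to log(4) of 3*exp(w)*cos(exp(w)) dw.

Let u = exp(w), so du = exp(w) dw. When w = 0, u = 1; when w = log(4), u = 4.
The integral becomes 3·∫ cos(u) du from 1 to 4, with antiderivative 3*sin(u).
Back in w: F(w) = 3*sin(exp(w)).
Then F(log(4)) - F(0) = (3*sin(4)) - (3*sin(1)) = -3*sin(1) + 3*sin(4).

-3*sin(1) + 3*sin(4)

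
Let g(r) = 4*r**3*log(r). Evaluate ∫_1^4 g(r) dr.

Integrate by parts once (u = ln r, dv = 4*r**3 dr).
An antiderivative is F(r) = r**4*(4*log(r) - 1)/4.
Then F(4) - F(1) = (-64 + 512*log(2)) - (-1/4) = -255/4 + 512*log(2).

-255/4 + 512*log(2)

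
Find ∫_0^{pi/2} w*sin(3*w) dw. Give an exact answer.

Integrate by parts once (u = w, dv = sin(3*w) dw).
An antiderivative is F(w) = -w*cos(3*w)/3 + sin(3*w)/9.
Then F(pi/2) - F(0) = (-1/9) - (0) = -1/9.

-1/9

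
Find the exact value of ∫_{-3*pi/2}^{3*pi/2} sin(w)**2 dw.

Use the identity sin^2(w) = (1 - cos(2*w))/2.
An antiderivative is F(w) = w/2 - sin(2*w)/4.
Then F(3*pi/2) - F(-3*pi/2) = (3*pi/4) - (-3*pi/4) = 3*pi/2.

3*pi/2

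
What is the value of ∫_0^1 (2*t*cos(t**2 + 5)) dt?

Let u = t**2 + 5, so du = 2*t dt. When t = 0, u = 5; when t = 1, u = 6.
The integral becomes ∫ cos(u) du from 5 to 6, with antiderivative sin(u).
Back in t: F(t) = sin(t**2 + 5).
Then F(1) - F(0) = (sin(6)) - (sin(5)) = sin(6) - sin(5).

sin(6) - sin(5)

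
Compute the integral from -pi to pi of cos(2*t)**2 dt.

Use the identity cos^2(2*t) = (1 + cos(4*t))/2.
An antiderivative is F(t) = t/2 + sin(4*t)/8.
Then F(pi) - F(-pi) = (pi/2) - (-pi/2) = pi.

pi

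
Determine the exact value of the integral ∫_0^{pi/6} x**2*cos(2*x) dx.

-sqrt(3)/8 + sqrt(3)*pi**2/144 + pi/24

Integrate by parts twice (u = x^2, dv = cos(2*x) dx).
An antiderivative is F(x) = x**2*sin(2*x)/2 + x*cos(2*x)/2 - sin(2*x)/4.
Then F(pi/6) - F(0) = (-sqrt(3)/8 + sqrt(3)*pi**2/144 + pi/24) - (0) = -sqrt(3)/8 + sqrt(3)*pi**2/144 + pi/24.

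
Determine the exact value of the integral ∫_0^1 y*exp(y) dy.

Integrate by parts once (u = y, dv = exp(y) dy).
An antiderivative is F(y) = (y - 1)*exp(y).
Then F(1) - F(0) = (0) - (-1) = 1.

1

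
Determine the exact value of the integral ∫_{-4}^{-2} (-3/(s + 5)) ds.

An antiderivative is F(s) = -3*log(s + 5).
Then F(-2) - F(-4) = (-log(27)) - (0) = -log(27).

-log(27)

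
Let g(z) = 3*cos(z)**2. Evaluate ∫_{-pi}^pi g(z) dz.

Use the identity cos^2(z) = (1 + cos(2*z))/2.
An antiderivative is F(z) = 3*z/2 + 3*sin(2*z)/4.
Then F(pi) - F(-pi) = (3*pi/2) - (-3*pi/2) = 3*pi.

3*pi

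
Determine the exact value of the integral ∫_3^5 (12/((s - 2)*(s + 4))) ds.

log(49/9)

Factor the denominator: s**2 + 2*s - 8 = (s + 4)(s - 2).
Partial fractions: 12/((s - 2)*(s + 4)) = -2/(s + 4) + 2/(s - 2).
An antiderivative is F(s) = 2*log(s - 2) - 2*log(s + 4).
Then F(5) - F(3) = (-log(9)) - (-log(49)) = log(49/9).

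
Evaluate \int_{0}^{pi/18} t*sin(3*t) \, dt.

Integrate by parts once (u = t, dv = sin(3*t) dt).
An antiderivative is F(t) = -t*cos(3*t)/3 + sin(3*t)/9.
Then F(pi/18) - F(0) = (-sqrt(3)*pi/108 + 1/18) - (0) = -sqrt(3)*pi/108 + 1/18.

-sqrt(3)*pi/108 + 1/18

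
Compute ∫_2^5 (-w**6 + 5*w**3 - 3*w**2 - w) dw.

-294243/28

By the power rule, an antiderivative is F(w) = -w**7/7 + 5*w**4/4 - w**3 - w**2/2.
Then F(5) - F(2) = (-294475/28) - (-58/7) = -294243/28.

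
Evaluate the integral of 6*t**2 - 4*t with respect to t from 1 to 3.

36

By the power rule, an antiderivative is F(t) = 2*t**3 - 2*t**2.
Then F(3) - F(1) = (36) - (0) = 36.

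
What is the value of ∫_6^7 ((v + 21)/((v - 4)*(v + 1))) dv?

-17*log(2) + 5*log(3) + 4*log(7)

Factor the denominator: v**2 - 3*v - 4 = (v + 1)(v - 4).
Partial fractions: (v + 21)/((v - 4)*(v + 1)) = -4/(v + 1) + 5/(v - 4).
An antiderivative is F(v) = 5*log(v - 4) - 4*log(v + 1).
Then F(7) - F(6) = (-12*log(2) + 5*log(3)) - (-4*log(7) + 5*log(2)) = -17*log(2) + 5*log(3) + 4*log(7).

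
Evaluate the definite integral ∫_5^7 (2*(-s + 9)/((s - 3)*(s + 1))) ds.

Factor the denominator: s**2 - 2*s - 3 = (s + 1)(s - 3).
Partial fractions: 2*(-s + 9)/((s - 3)*(s + 1)) = -5/(s + 1) + 3/(s - 3).
An antiderivative is F(s) = 3*log(s - 3) - 5*log(s + 1).
Then F(7) - F(5) = (-9*log(2)) - (-5*log(3) - 2*log(2)) = -7*log(2) + 5*log(3).

-7*log(2) + 5*log(3)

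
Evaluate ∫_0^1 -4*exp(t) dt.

4 - 4*E

An antiderivative is F(t) = -4*exp(t).
Then F(1) - F(0) = (-4*E) - (-4) = 4 - 4*E.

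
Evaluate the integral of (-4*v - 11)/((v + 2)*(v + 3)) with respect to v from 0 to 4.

Factor the denominator: v**2 + 5*v + 6 = (v + 3)(v + 2).
Partial fractions: (-4*v - 11)/((v + 2)*(v + 3)) = -1/(v + 3) - 3/(v + 2).
An antiderivative is F(v) = -3*log(v + 2) - log(v + 3).
Then F(4) - F(0) = (-3*log(3) - 3*log(2) - log(7)) - (-log(24)) = -log(63).

-log(63)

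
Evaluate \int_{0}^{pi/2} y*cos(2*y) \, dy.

-1/2

Integrate by parts once (u = y, dv = cos(2*y) dy).
An antiderivative is F(y) = y*sin(2*y)/2 + cos(2*y)/4.
Then F(pi/2) - F(0) = (-1/4) - (1/4) = -1/2.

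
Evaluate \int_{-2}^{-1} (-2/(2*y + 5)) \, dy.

-log(3)

An antiderivative is F(y) = -log(2*y + 5).
Then F(-1) - F(-2) = (-log(3)) - (0) = -log(3).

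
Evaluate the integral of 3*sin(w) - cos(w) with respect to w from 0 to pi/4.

3 - 2*sqrt(2)

An antiderivative is F(w) = -sin(w) - 3*cos(w).
Then F(pi/4) - F(0) = (-2*sqrt(2)) - (-3) = 3 - 2*sqrt(2).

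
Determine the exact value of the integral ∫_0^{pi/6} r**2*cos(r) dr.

-1 + pi**2/72 + sqrt(3)*pi/6

Integrate by parts twice (u = r^2, dv = cos(r) dr).
An antiderivative is F(r) = r**2*sin(r) + 2*r*cos(r) - 2*sin(r).
Then F(pi/6) - F(0) = (-1 + pi**2/72 + sqrt(3)*pi/6) - (0) = -1 + pi**2/72 + sqrt(3)*pi/6.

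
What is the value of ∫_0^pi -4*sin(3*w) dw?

-8/3

An antiderivative is F(w) = 4*cos(3*w)/3.
Then F(pi) - F(0) = (-4/3) - (4/3) = -8/3.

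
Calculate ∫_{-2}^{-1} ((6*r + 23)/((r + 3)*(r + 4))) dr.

log(48)

Factor the denominator: r**2 + 7*r + 12 = (r + 4)(r + 3).
Partial fractions: (6*r + 23)/((r + 3)*(r + 4)) = 1/(r + 4) + 5/(r + 3).
An antiderivative is F(r) = 5*log(r + 3) + log(r + 4).
Then F(-1) - F(-2) = (log(96)) - (log(2)) = log(48).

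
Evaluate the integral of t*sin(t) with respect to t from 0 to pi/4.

sqrt(2)*(4 - pi)/8

Integrate by parts once (u = t, dv = sin(t) dt).
An antiderivative is F(t) = -t*cos(t) + sin(t).
Then F(pi/4) - F(0) = (sqrt(2)*(4 - pi)/8) - (0) = sqrt(2)*(4 - pi)/8.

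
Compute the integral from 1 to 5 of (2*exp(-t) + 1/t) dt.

An antiderivative is F(t) = log(t) - 2*exp(-t).
Then F(5) - F(1) = (-2*exp(-5) + log(5)) - (-2*exp(-1)) = -2*exp(-5) + 2*exp(-1) + log(5).

-2*exp(-5) + 2*exp(-1) + log(5)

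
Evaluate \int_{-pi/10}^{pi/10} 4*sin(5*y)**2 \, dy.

2*pi/5

Use the identity sin^2(5*y) = (1 - cos(10*y))/2.
An antiderivative is F(y) = 2*y - sin(10*y)/5.
Then F(pi/10) - F(-pi/10) = (pi/5) - (-pi/5) = 2*pi/5.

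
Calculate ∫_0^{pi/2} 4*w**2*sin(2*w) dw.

-2 + pi**2/2

Integrate by parts twice (u = w^2, dv = 4*sin(2*w) dw).
An antiderivative is F(w) = -2*w**2*cos(2*w) + 2*w*sin(2*w) + cos(2*w).
Then F(pi/2) - F(0) = (-1 + pi**2/2) - (1) = -2 + pi**2/2.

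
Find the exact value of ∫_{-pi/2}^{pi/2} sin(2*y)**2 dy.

Use the identity sin^2(2*y) = (1 - cos(4*y))/2.
An antiderivative is F(y) = y/2 - sin(4*y)/8.
Then F(pi/2) - F(-pi/2) = (pi/4) - (-pi/4) = pi/2.

pi/2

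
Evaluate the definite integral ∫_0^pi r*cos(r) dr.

Integrate by parts once (u = r, dv = cos(r) dr).
An antiderivative is F(r) = r*sin(r) + cos(r).
Then F(pi) - F(0) = (-1) - (1) = -2.

-2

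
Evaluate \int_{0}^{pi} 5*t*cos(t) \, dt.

Integrate by parts once (u = t, dv = 5*cos(t) dt).
An antiderivative is F(t) = 5*t*sin(t) + 5*cos(t).
Then F(pi) - F(0) = (-5) - (5) = -10.

-10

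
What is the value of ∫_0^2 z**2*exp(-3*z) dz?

Integrate by parts twice (u = z^2, dv = exp(-3*z) dz).
An antiderivative is F(z) = (-9*z**2 - 6*z - 2)*exp(-3*z)/27.
Then F(2) - F(0) = (-50*exp(-6)/27) - (-2/27) = 2/27 - 50*exp(-6)/27.

2/27 - 50*exp(-6)/27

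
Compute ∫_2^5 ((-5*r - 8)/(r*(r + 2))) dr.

Factor the denominator: r**2 + 2*r = (r + 2)r.
Partial fractions: (-5*r - 8)/(r*(r + 2)) = -1/(r + 2) - 4/r.
An antiderivative is F(r) = -4*log(r) - log(r + 2).
Then F(5) - F(2) = (-4*log(5) - log(7)) - (-log(64)) = -4*log(5) - log(7) + 6*log(2).

-4*log(5) - log(7) + 6*log(2)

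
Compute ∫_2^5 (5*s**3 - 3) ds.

By the power rule, an antiderivative is F(s) = 5*s**4/4 - 3*s.
Then F(5) - F(2) = (3065/4) - (14) = 3009/4.

3009/4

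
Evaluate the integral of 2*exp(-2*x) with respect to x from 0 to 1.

1 - exp(-2)

An antiderivative is F(x) = -exp(-2*x).
Then F(1) - F(0) = (-exp(-2)) - (-1) = 1 - exp(-2).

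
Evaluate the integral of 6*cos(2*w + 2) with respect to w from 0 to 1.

-3*sin(2) + 3*sin(4)

Let u = 2*w + 2, so du = 2 dw. When w = 0, u = 2; when w = 1, u = 4.
The integral becomes 3·∫ cos(u) du from 2 to 4, with antiderivative 3*sin(u).
Back in w: F(w) = 3*sin(2*w + 2).
Then F(1) - F(0) = (3*sin(4)) - (3*sin(2)) = -3*sin(2) + 3*sin(4).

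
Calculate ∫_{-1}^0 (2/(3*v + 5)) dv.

-2*log(2)/3 + 2*log(5)/3

An antiderivative is F(v) = 2*log(3*v + 5)/3.
Then F(0) - F(-1) = (2*log(5)/3) - (2*log(2)/3) = -2*log(2)/3 + 2*log(5)/3.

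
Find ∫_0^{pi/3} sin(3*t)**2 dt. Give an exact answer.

Use the identity sin^2(3*t) = (1 - cos(6*t))/2.
An antiderivative is F(t) = t/2 - sin(6*t)/12.
Then F(pi/3) - F(0) = (pi/6) - (0) = pi/6.

pi/6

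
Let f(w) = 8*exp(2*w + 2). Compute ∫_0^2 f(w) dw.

Let u = 2*w + 2, so du = 2 dw. When w = 0, u = 2; when w = 2, u = 6.
The integral becomes 4·∫ exp(u) du from 2 to 6, with antiderivative 4*exp(u).
Back in w: F(w) = 4*exp(2*w + 2).
Then F(2) - F(0) = (4*exp(6)) - (4*exp(2)) = -4*(1 - exp(4))*exp(2).

-4*(1 - exp(4))*exp(2)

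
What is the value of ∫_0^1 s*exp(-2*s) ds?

(-3 + exp(2))*exp(-2)/4

Integrate by parts once (u = s, dv = exp(-2*s) ds).
An antiderivative is F(s) = (-2*s - 1)*exp(-2*s)/4.
Then F(1) - F(0) = (-3*exp(-2)/4) - (-1/4) = (-3 + exp(2))*exp(-2)/4.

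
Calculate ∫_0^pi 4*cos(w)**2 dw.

2*pi

Use the identity cos^2(w) = (1 + cos(2*w))/2.
An antiderivative is F(w) = 2*w + sin(2*w).
Then F(pi) - F(0) = (2*pi) - (0) = 2*pi.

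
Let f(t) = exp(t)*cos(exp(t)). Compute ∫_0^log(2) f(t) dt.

-sin(1) + sin(2)

Let u = exp(t), so du = exp(t) dt. When t = 0, u = 1; when t = log(2), u = 2.
The integral becomes ∫ cos(u) du from 1 to 2, with antiderivative sin(u).
Back in t: F(t) = sin(exp(t)).
Then F(log(2)) - F(0) = (sin(2)) - (sin(1)) = -sin(1) + sin(2).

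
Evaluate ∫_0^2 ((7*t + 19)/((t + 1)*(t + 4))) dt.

Factor the denominator: t**2 + 5*t + 4 = (t + 4)(t + 1).
Partial fractions: (7*t + 19)/((t + 1)*(t + 4)) = 3/(t + 4) + 4/(t + 1).
An antiderivative is F(t) = 4*log(t + 1) + 3*log(t + 4).
Then F(2) - F(0) = (3*log(2) + 7*log(3)) - (log(64)) = -3*log(2) + 7*log(3).

-3*log(2) + 7*log(3)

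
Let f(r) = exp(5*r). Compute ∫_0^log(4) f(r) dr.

Let u = exp(r), so du = exp(r) dr. When r = 0, u = 1; when r = log(4), u = 4.
The integral becomes ∫ u**4 du from 1 to 4, with antiderivative u**5/5.
Back in r: F(r) = exp(5*r)/5.
Then F(log(4)) - F(0) = (1024/5) - (1/5) = 1023/5.

1023/5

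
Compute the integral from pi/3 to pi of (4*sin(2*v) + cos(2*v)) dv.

-3 - sqrt(3)/4

An antiderivative is F(v) = sin(2*v)/2 - 2*cos(2*v).
Then F(pi) - F(pi/3) = (-2) - (sqrt(3)/4 + 1) = -3 - sqrt(3)/4.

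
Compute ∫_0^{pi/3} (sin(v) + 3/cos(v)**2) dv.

1/2 + 3*sqrt(3)

An antiderivative is F(v) = -cos(v) + 3*tan(v).
Then F(pi/3) - F(0) = (-1/2 + 3*sqrt(3)) - (-1) = 1/2 + 3*sqrt(3).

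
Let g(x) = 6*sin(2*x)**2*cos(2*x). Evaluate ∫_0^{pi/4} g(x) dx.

Let u = sin(2*x), so du = 2*cos(2*x) dx. When x = 0, u = 0; when x = pi/4, u = 1.
The integral becomes 3·∫ u**2 du from 0 to 1, with antiderivative u**3.
Back in x: F(x) = sin(2*x)**3.
Then F(pi/4) - F(0) = (1) - (0) = 1.

1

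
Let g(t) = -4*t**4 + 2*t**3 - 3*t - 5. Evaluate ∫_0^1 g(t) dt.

By the power rule, an antiderivative is F(t) = -4*t**5/5 + t**4/2 - 3*t**2/2 - 5*t.
Then F(1) - F(0) = (-34/5) - (0) = -34/5.

-34/5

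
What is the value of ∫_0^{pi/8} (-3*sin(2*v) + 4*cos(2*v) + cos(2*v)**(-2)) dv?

An antiderivative is F(v) = 2*sin(2*v) + 3*cos(2*v)/2 + tan(2*v)/2.
Then F(pi/8) - F(0) = (1/2 + 7*sqrt(2)/4) - (3/2) = -1 + 7*sqrt(2)/4.

-1 + 7*sqrt(2)/4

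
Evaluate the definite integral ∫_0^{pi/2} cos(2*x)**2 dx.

Use the identity cos^2(2*x) = (1 + cos(4*x))/2.
An antiderivative is F(x) = x/2 + sin(4*x)/8.
Then F(pi/2) - F(0) = (pi/4) - (0) = pi/4.

pi/4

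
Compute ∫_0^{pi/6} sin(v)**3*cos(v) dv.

1/64

Let u = sin(v), so du = cos(v) dv. When v = 0, u = 0; when v = pi/6, u = 1/2.
The integral becomes ∫ u**3 du from 0 to 1/2, with antiderivative u**4/4.
Back in v: F(v) = sin(v)**4/4.
Then F(pi/6) - F(0) = (1/64) - (0) = 1/64.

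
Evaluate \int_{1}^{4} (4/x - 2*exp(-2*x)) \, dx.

-exp(-2) + exp(-8) + 8*log(2)

An antiderivative is F(x) = 4*log(x) + exp(-2*x).
Then F(4) - F(1) = (exp(-8) + 8*log(2)) - (exp(-2)) = -exp(-2) + exp(-8) + 8*log(2).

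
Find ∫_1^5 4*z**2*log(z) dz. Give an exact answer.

-496/9 + 500*log(5)/3

Integrate by parts once (u = ln z, dv = 4*z**2 dz).
An antiderivative is F(z) = 4*z**3*(3*log(z) - 1)/9.
Then F(5) - F(1) = (-500/9 + 500*log(5)/3) - (-4/9) = -496/9 + 500*log(5)/3.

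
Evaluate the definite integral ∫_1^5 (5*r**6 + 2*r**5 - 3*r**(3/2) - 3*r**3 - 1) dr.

By the power rule, an antiderivative is F(r) = 5*r**7/7 + r**6/3 - 6*r**(5/2)/5 - 3*r**4/4 - r.
Then F(5) - F(1) = (5085205/84 - 30*sqrt(5)) - (-799/420) = 2118902/35 - 30*sqrt(5).

2118902/35 - 30*sqrt(5)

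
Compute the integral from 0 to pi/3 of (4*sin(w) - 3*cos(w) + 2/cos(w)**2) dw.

sqrt(3)/2 + 2

An antiderivative is F(w) = -3*sin(w) - 4*cos(w) + 2*tan(w).
Then F(pi/3) - F(0) = (-2 + sqrt(3)/2) - (-4) = sqrt(3)/2 + 2.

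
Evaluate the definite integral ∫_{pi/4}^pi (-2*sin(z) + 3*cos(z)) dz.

An antiderivative is F(z) = 3*sin(z) + 2*cos(z).
Then F(pi) - F(pi/4) = (-2) - (5*sqrt(2)/2) = -5*sqrt(2)/2 - 2.

-5*sqrt(2)/2 - 2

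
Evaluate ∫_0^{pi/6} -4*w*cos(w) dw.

-2*sqrt(3) - pi/3 + 4

Integrate by parts once (u = w, dv = -4*cos(w) dw).
An antiderivative is F(w) = -4*w*sin(w) - 4*cos(w).
Then F(pi/6) - F(0) = (-2*sqrt(3) - pi/3) - (-4) = -2*sqrt(3) - pi/3 + 4.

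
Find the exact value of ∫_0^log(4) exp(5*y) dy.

1023/5

Let u = exp(y), so du = exp(y) dy. When y = 0, u = 1; when y = log(4), u = 4.
The integral becomes ∫ u**4 du from 1 to 4, with antiderivative u**5/5.
Back in y: F(y) = exp(5*y)/5.
Then F(log(4)) - F(0) = (1024/5) - (1/5) = 1023/5.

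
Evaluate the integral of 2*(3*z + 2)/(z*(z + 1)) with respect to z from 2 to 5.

Factor the denominator: z**2 + z = (z + 1)z.
Partial fractions: 2*(3*z + 2)/(z*(z + 1)) = 2/(z + 1) + 4/z.
An antiderivative is F(z) = 4*log(z) + 2*log(z + 1).
Then F(5) - F(2) = (2*log(2) + 2*log(3) + 4*log(5)) - (2*log(3) + 4*log(2)) = -2*log(2) + 4*log(5).

-2*log(2) + 4*log(5)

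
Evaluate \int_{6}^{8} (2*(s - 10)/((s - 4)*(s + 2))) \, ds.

Factor the denominator: s**2 - 2*s - 8 = (s + 2)(s - 4).
Partial fractions: 2*(s - 10)/((s - 4)*(s + 2)) = 4/(s + 2) - 2/(s - 4).
An antiderivative is F(s) = -2*log(s - 4) + 4*log(s + 2).
Then F(8) - F(6) = (4*log(5)) - (10*log(2)) = -10*log(2) + 4*log(5).

-10*log(2) + 4*log(5)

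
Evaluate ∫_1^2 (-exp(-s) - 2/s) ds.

-2*log(2) - exp(-1) + exp(-2)

An antiderivative is F(s) = -2*log(s) + exp(-s).
Then F(2) - F(1) = (-2*log(2) + exp(-2)) - (exp(-1)) = -2*log(2) - exp(-1) + exp(-2).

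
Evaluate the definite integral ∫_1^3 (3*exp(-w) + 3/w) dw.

-3*exp(-3) + 3*exp(-1) + 3*log(3)

An antiderivative is F(w) = 3*log(w) - 3*exp(-w).
Then F(3) - F(1) = (-3*exp(-3) + 3*log(3)) - (-3*exp(-1)) = -3*exp(-3) + 3*exp(-1) + 3*log(3).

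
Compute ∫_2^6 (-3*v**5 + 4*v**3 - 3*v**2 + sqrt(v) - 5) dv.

-22244 - 4*sqrt(2)/3 + 4*sqrt(6)

By the power rule, an antiderivative is F(v) = -v**6/2 + v**4 + 2*v**(3/2)/3 - v**3 - 5*v.
Then F(6) - F(2) = (-22278 + 4*sqrt(6)) - (-34 + 4*sqrt(2)/3) = -22244 - 4*sqrt(2)/3 + 4*sqrt(6).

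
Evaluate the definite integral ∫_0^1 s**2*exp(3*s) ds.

Integrate by parts twice (u = s^2, dv = exp(3*s) ds).
An antiderivative is F(s) = (9*s**2 - 6*s + 2)*exp(3*s)/27.
Then F(1) - F(0) = (5*exp(3)/27) - (2/27) = -2/27 + 5*exp(3)/27.

-2/27 + 5*exp(3)/27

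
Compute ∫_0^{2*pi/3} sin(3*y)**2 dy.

pi/3

Use the identity sin^2(3*y) = (1 - cos(6*y))/2.
An antiderivative is F(y) = y/2 - sin(6*y)/12.
Then F(2*pi/3) - F(0) = (pi/3) - (0) = pi/3.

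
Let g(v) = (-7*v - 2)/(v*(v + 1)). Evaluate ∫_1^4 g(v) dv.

-5*log(5) + log(2)

Factor the denominator: v**2 + v = (v + 1)v.
Partial fractions: (-7*v - 2)/(v*(v + 1)) = -5/(v + 1) - 2/v.
An antiderivative is F(v) = -2*log(v) - 5*log(v + 1).
Then F(4) - F(1) = (-5*log(5) - 4*log(2)) - (-log(32)) = -5*log(5) + log(2).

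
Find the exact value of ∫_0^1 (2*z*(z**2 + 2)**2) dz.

Let u = z**2 + 2, so du = 2*z dz. When z = 0, u = 2; when z = 1, u = 3.
The integral becomes ∫ u**2 du from 2 to 3, with antiderivative u**3/3.
Back in z: F(z) = (z**2 + 2)**3/3.
Then F(1) - F(0) = (9) - (8/3) = 19/3.

19/3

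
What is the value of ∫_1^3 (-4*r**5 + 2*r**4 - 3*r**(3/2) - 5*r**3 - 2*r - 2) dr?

By the power rule, an antiderivative is F(r) = -2*r**6/3 - 6*r**(5/2)/5 + 2*r**5/5 - 5*r**4/4 - r**2 - 2*r.
Then F(3) - F(1) = (-10101/20 - 54*sqrt(3)/5) - (-343/60) = -1498/3 - 54*sqrt(3)/5.

-1498/3 - 54*sqrt(3)/5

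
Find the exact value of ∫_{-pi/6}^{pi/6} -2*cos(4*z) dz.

-sqrt(3)/2

An antiderivative is F(z) = -sin(4*z)/2.
Then F(pi/6) - F(-pi/6) = (-sqrt(3)/4) - (sqrt(3)/4) = -sqrt(3)/2.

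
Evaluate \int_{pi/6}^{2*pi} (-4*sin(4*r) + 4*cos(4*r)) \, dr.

An antiderivative is F(r) = sin(4*r) + cos(4*r).
Then F(2*pi) - F(pi/6) = (1) - (-1/2 + sqrt(3)/2) = 3/2 - sqrt(3)/2.

3/2 - sqrt(3)/2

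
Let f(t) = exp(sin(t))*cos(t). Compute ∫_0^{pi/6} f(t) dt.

-1 + exp(1/2)

Let u = sin(t), so du = cos(t) dt. When t = 0, u = 0; when t = pi/6, u = 1/2.
The integral becomes ∫ exp(u) du from 0 to 1/2, with antiderivative exp(u).
Back in t: F(t) = exp(sin(t)).
Then F(pi/6) - F(0) = (exp(1/2)) - (1) = -1 + exp(1/2).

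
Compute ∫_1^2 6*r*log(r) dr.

-9/2 + 12*log(2)

Integrate by parts once (u = ln r, dv = 6*r dr).
An antiderivative is F(r) = 3*r**2*(2*log(r) - 1)/2.
Then F(2) - F(1) = (-6 + 12*log(2)) - (-3/2) = -9/2 + 12*log(2).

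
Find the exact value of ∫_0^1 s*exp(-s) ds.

1 - 2*exp(-1)

Integrate by parts once (u = s, dv = exp(-s) ds).
An antiderivative is F(s) = (-s - 1)*exp(-s).
Then F(1) - F(0) = (-2*exp(-1)) - (-1) = 1 - 2*exp(-1).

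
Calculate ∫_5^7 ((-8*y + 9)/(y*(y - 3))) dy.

-3*log(7) - 5*log(2) + 3*log(5)

Factor the denominator: y**2 - 3*y = y(y - 3).
Partial fractions: (-8*y + 9)/(y*(y - 3)) = -3/y - 5/(y - 3).
An antiderivative is F(y) = -3*log(y) - 5*log(y - 3).
Then F(7) - F(5) = (-10*log(2) - 3*log(7)) - (-3*log(5) - 5*log(2)) = -3*log(7) - 5*log(2) + 3*log(5).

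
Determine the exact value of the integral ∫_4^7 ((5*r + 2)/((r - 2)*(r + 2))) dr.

Factor the denominator: r**2 - 4 = (r + 2)(r - 2).
Partial fractions: (5*r + 2)/((r - 2)*(r + 2)) = 2/(r + 2) + 3/(r - 2).
An antiderivative is F(r) = 3*log(r - 2) + 2*log(r + 2).
Then F(7) - F(4) = (4*log(3) + 3*log(5)) - (2*log(3) + 5*log(2)) = -5*log(2) + 2*log(3) + 3*log(5).

-5*log(2) + 2*log(3) + 3*log(5)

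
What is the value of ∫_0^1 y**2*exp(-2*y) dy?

(-5 + exp(2))*exp(-2)/4

Integrate by parts twice (u = y^2, dv = exp(-2*y) dy).
An antiderivative is F(y) = (-2*y**2 - 2*y - 1)*exp(-2*y)/4.
Then F(1) - F(0) = (-5*exp(-2)/4) - (-1/4) = (-5 + exp(2))*exp(-2)/4.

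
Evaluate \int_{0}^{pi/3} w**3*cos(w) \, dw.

Integrate by parts 3 times (u = w^3, dv = cos(w) dw).
An antiderivative is F(w) = w**3*sin(w) + 3*w**2*cos(w) - 6*w*sin(w) - 6*cos(w).
Then F(pi/3) - F(0) = (-sqrt(3)*pi - 3 + sqrt(3)*pi**3/54 + pi**2/6) - (-6) = -sqrt(3)*pi + sqrt(3)*pi**3/54 + pi**2/6 + 3.

-sqrt(3)*pi + sqrt(3)*pi**3/54 + pi**2/6 + 3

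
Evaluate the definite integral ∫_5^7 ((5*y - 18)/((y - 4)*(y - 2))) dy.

Factor the denominator: y**2 - 6*y + 8 = (y - 2)(y - 4).
Partial fractions: (5*y - 18)/((y - 4)*(y - 2)) = 4/(y - 2) + 1/(y - 4).
An antiderivative is F(y) = log(y - 4) + 4*log(y - 2).
Then F(7) - F(5) = (log(3) + 4*log(5)) - (log(81)) = -3*log(3) + 4*log(5).

-3*log(3) + 4*log(5)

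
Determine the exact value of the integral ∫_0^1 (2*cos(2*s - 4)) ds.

Let u = 2*s - 4, so du = 2 ds. When s = 0, u = -4; when s = 1, u = -2.
The integral becomes ∫ cos(u) du from -4 to -2, with antiderivative sin(u).
Back in s: F(s) = sin(2*s - 4).
Then F(1) - F(0) = (-sin(2)) - (-sin(4)) = -sin(2) + sin(4).

-sin(2) + sin(4)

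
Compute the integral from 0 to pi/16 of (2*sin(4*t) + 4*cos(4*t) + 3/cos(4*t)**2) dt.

An antiderivative is F(t) = sin(4*t) - cos(4*t)/2 + 3*tan(4*t)/4.
Then F(pi/16) - F(0) = (sqrt(2)/4 + 3/4) - (-1/2) = sqrt(2)/4 + 5/4.

sqrt(2)/4 + 5/4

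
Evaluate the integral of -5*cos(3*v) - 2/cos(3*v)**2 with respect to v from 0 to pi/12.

-5*sqrt(2)/6 - 2/3

An antiderivative is F(v) = -5*sin(3*v)/3 - 2*tan(3*v)/3.
Then F(pi/12) - F(0) = (-5*sqrt(2)/6 - 2/3) - (0) = -5*sqrt(2)/6 - 2/3.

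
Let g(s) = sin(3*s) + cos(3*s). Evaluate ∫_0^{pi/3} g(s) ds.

2/3

An antiderivative is F(s) = sin(3*s)/3 - cos(3*s)/3.
Then F(pi/3) - F(0) = (1/3) - (-1/3) = 2/3.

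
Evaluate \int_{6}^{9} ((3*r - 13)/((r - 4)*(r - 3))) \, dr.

Factor the denominator: r**2 - 7*r + 12 = (r - 3)(r - 4).
Partial fractions: (3*r - 13)/((r - 4)*(r - 3)) = 4/(r - 3) - 1/(r - 4).
An antiderivative is F(r) = -log(r - 4) + 4*log(r - 3).
Then F(9) - F(6) = (-log(5) + 4*log(2) + 4*log(3)) - (log(81/2)) = log(32/5).

log(32/5)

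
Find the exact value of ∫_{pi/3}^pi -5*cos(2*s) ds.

5*sqrt(3)/4

An antiderivative is F(s) = -5*sin(2*s)/2.
Then F(pi) - F(pi/3) = (0) - (-5*sqrt(3)/4) = 5*sqrt(3)/4.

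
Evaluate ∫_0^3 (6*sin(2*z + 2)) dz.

Let u = 2*z + 2, so du = 2 dz. When z = 0, u = 2; when z = 3, u = 8.
The integral becomes 3·∫ sin(u) du from 2 to 8, with antiderivative -3*cos(u).
Back in z: F(z) = -3*cos(2*z + 2).
Then F(3) - F(0) = (-3*cos(8)) - (-3*cos(2)) = 3*cos(2) - 3*cos(8).

3*cos(2) - 3*cos(8)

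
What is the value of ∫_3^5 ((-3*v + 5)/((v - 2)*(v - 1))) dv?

-log(12)

Factor the denominator: v**2 - 3*v + 2 = (v - 1)(v - 2).
Partial fractions: (-3*v + 5)/((v - 2)*(v - 1)) = -2/(v - 1) - 1/(v - 2).
An antiderivative is F(v) = -log(v - 2) - 2*log(v - 1).
Then F(5) - F(3) = (-log(48)) - (-log(4)) = -log(12).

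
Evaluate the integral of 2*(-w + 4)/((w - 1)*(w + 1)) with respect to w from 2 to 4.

Factor the denominator: w**2 - 1 = (w + 1)(w - 1).
Partial fractions: 2*(-w + 4)/((w - 1)*(w + 1)) = -5/(w + 1) + 3/(w - 1).
An antiderivative is F(w) = 3*log(w - 1) - 5*log(w + 1).
Then F(4) - F(2) = (-5*log(5) + 3*log(3)) - (-5*log(3)) = -5*log(5) + 8*log(3).

-5*log(5) + 8*log(3)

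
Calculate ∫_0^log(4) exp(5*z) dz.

Let u = exp(z), so du = exp(z) dz. When z = 0, u = 1; when z = log(4), u = 4.
The integral becomes ∫ u**4 du from 1 to 4, with antiderivative u**5/5.
Back in z: F(z) = exp(5*z)/5.
Then F(log(4)) - F(0) = (1024/5) - (1/5) = 1023/5.

1023/5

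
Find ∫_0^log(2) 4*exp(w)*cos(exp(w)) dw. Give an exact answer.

Let u = exp(w), so du = exp(w) dw. When w = 0, u = 1; when w = log(2), u = 2.
The integral becomes 4·∫ cos(u) du from 1 to 2, with antiderivative 4*sin(u).
Back in w: F(w) = 4*sin(exp(w)).
Then F(log(2)) - F(0) = (4*sin(2)) - (4*sin(1)) = -4*sin(1) + 4*sin(2).

-4*sin(1) + 4*sin(2)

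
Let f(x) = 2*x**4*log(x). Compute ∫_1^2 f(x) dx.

-62/25 + 64*log(2)/5

Integrate by parts once (u = ln x, dv = 2*x**4 dx).
An antiderivative is F(x) = 2*x**5*(5*log(x) - 1)/25.
Then F(2) - F(1) = (-64/25 + 64*log(2)/5) - (-2/25) = -62/25 + 64*log(2)/5.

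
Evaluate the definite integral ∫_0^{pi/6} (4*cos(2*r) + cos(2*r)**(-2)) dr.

3*sqrt(3)/2

An antiderivative is F(r) = 2*sin(2*r) + tan(2*r)/2.
Then F(pi/6) - F(0) = (3*sqrt(3)/2) - (0) = 3*sqrt(3)/2.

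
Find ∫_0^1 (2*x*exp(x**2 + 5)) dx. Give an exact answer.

-exp(5) + exp(6)

Let u = x**2 + 5, so du = 2*x dx. When x = 0, u = 5; when x = 1, u = 6.
The integral becomes ∫ exp(u) du from 5 to 6, with antiderivative exp(u).
Back in x: F(x) = exp(x**2 + 5).
Then F(1) - F(0) = (exp(6)) - (exp(5)) = -exp(5) + exp(6).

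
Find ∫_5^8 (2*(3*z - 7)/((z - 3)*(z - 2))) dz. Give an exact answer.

Factor the denominator: z**2 - 5*z + 6 = (z - 2)(z - 3).
Partial fractions: 2*(3*z - 7)/((z - 3)*(z - 2)) = 2/(z - 2) + 4/(z - 3).
An antiderivative is F(z) = 4*log(z - 3) + 2*log(z - 2).
Then F(8) - F(5) = (2*log(2) + 2*log(3) + 4*log(5)) - (2*log(3) + 4*log(2)) = -2*log(2) + 4*log(5).

-2*log(2) + 4*log(5)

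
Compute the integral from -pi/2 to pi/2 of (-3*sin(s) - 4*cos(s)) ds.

An antiderivative is F(s) = -4*sin(s) + 3*cos(s).
Then F(pi/2) - F(-pi/2) = (-4) - (4) = -8.

-8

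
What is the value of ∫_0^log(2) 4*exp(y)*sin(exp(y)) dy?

-4*cos(2) + 4*cos(1)

Let u = exp(y), so du = exp(y) dy. When y = 0, u = 1; when y = log(2), u = 2.
The integral becomes 4·∫ sin(u) du from 1 to 2, with antiderivative -4*cos(u).
Back in y: F(y) = -4*cos(exp(y)).
Then F(log(2)) - F(0) = (-4*cos(2)) - (-4*cos(1)) = -4*cos(2) + 4*cos(1).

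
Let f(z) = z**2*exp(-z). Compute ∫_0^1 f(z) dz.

Integrate by parts twice (u = z^2, dv = exp(-z) dz).
An antiderivative is F(z) = (-z**2 - 2*z - 2)*exp(-z).
Then F(1) - F(0) = (-5*exp(-1)) - (-2) = 2 - 5*exp(-1).

2 - 5*exp(-1)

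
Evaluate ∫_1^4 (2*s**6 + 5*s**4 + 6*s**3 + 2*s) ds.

By the power rule, an antiderivative is F(s) = 2*s**7/7 + s**5 + 3*s**4/2 + s**2.
Then F(4) - F(1) = (42736/7) - (53/14) = 85419/14.

85419/14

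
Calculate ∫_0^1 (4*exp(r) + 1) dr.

-3 + 4*E

An antiderivative is F(r) = r + 4*exp(r).
Then F(1) - F(0) = (1 + 4*E) - (4) = -3 + 4*E.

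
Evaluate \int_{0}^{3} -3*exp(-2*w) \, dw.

An antiderivative is F(w) = 3*exp(-2*w)/2.
Then F(3) - F(0) = (3*exp(-6)/2) - (3/2) = -3/2 + 3*exp(-6)/2.

-3/2 + 3*exp(-6)/2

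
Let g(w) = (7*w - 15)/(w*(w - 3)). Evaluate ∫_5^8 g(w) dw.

-3*log(5) + 13*log(2)

Factor the denominator: w**2 - 3*w = w(w - 3).
Partial fractions: (7*w - 15)/(w*(w - 3)) = 5/w + 2/(w - 3).
An antiderivative is F(w) = 5*log(w) + 2*log(w - 3).
Then F(8) - F(5) = (2*log(5) + 15*log(2)) - (2*log(2) + 5*log(5)) = -3*log(5) + 13*log(2).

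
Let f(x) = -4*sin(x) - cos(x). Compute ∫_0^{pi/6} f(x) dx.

An antiderivative is F(x) = -sin(x) + 4*cos(x).
Then F(pi/6) - F(0) = (-1/2 + 2*sqrt(3)) - (4) = -9/2 + 2*sqrt(3).

-9/2 + 2*sqrt(3)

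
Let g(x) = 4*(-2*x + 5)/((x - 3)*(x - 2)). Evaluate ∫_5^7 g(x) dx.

-4*log(5) - 4*log(2) + 4*log(3)

Factor the denominator: x**2 - 5*x + 6 = (x - 2)(x - 3).
Partial fractions: 4*(-2*x + 5)/((x - 3)*(x - 2)) = -4/(x - 2) - 4/(x - 3).
An antiderivative is F(x) = -4*log(x - 3) - 4*log(x - 2).
Then F(7) - F(5) = (-4*log(5) - 8*log(2)) - (-4*log(3) - 4*log(2)) = -4*log(5) - 4*log(2) + 4*log(3).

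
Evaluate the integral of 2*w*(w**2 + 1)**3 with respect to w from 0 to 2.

Let u = w**2 + 1, so du = 2*w dw. When w = 0, u = 1; when w = 2, u = 5.
The integral becomes ∫ u**3 du from 1 to 5, with antiderivative u**4/4.
Back in w: F(w) = (w**2 + 1)**4/4.
Then F(2) - F(0) = (625/4) - (1/4) = 156.

156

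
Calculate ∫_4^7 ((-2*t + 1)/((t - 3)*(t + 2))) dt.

Factor the denominator: t**2 - t - 6 = (t + 2)(t - 3).
Partial fractions: (-2*t + 1)/((t - 3)*(t + 2)) = -1/(t + 2) - 1/(t - 3).
An antiderivative is F(t) = -log(t - 3) - log(t + 2).
Then F(7) - F(4) = (-log(36)) - (-log(6)) = -log(6).

-log(6)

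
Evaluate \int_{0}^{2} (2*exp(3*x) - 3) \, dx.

An antiderivative is F(x) = 2*exp(3*x)/3 - 3*x.
Then F(2) - F(0) = (-6 + 2*exp(6)/3) - (2/3) = -20/3 + 2*exp(6)/3.

-20/3 + 2*exp(6)/3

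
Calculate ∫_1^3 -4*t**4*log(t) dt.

968/25 - 972*log(3)/5

Integrate by parts once (u = ln t, dv = -4*t**4 dt).
An antiderivative is F(t) = -4*t**5*(5*log(t) - 1)/25.
Then F(3) - F(1) = (972/25 - 972*log(3)/5) - (4/25) = 968/25 - 972*log(3)/5.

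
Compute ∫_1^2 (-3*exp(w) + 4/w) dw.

An antiderivative is F(w) = -3*exp(w) + 4*log(w).
Then F(2) - F(1) = (-3*exp(2) + log(16)) - (-3*exp(1)) = -3*exp(2) + log(16) + 3*exp(1).

-3*exp(2) + log(16) + 3*exp(1)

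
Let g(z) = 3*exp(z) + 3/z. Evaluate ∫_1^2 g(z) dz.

An antiderivative is F(z) = 3*exp(z) + 3*log(z).
Then F(2) - F(1) = (3*log(2) + 3*exp(2)) - (3*exp(1)) = -3*exp(1) + 3*log(2) + 3*exp(2).

-3*exp(1) + 3*log(2) + 3*exp(2)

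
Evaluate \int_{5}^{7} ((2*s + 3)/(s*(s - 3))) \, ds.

Factor the denominator: s**2 - 3*s = s(s - 3).
Partial fractions: (2*s + 3)/(s*(s - 3)) = -1/s + 3/(s - 3).
An antiderivative is F(s) = -log(s) + 3*log(s - 3).
Then F(7) - F(5) = (log(64/7)) - (log(8/5)) = log(40/7).

log(40/7)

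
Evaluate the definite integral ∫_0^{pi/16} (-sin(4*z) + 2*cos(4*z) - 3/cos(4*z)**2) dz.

-1 + 3*sqrt(2)/8

An antiderivative is F(z) = sin(4*z)/2 + cos(4*z)/4 - 3*tan(4*z)/4.
Then F(pi/16) - F(0) = (-3/4 + 3*sqrt(2)/8) - (1/4) = -1 + 3*sqrt(2)/8.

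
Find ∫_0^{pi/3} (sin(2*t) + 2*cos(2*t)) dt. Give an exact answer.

An antiderivative is F(t) = sin(2*t) - cos(2*t)/2.
Then F(pi/3) - F(0) = (1/4 + sqrt(3)/2) - (-1/2) = 3/4 + sqrt(3)/2.

3/4 + sqrt(3)/2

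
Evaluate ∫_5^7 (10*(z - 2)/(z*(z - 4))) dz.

Factor the denominator: z**2 - 4*z = z(z - 4).
Partial fractions: 10*(z - 2)/(z*(z - 4)) = 5/z + 5/(z - 4).
An antiderivative is F(z) = 5*log(z) + 5*log(z - 4).
Then F(7) - F(5) = (5*log(3) + 5*log(7)) - (5*log(5)) = -5*log(5) + 5*log(3) + 5*log(7).

-5*log(5) + 5*log(3) + 5*log(7)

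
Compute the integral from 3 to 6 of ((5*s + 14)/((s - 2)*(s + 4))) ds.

-log(7) + log(5) + 9*log(2)

Factor the denominator: s**2 + 2*s - 8 = (s + 4)(s - 2).
Partial fractions: (5*s + 14)/((s - 2)*(s + 4)) = 1/(s + 4) + 4/(s - 2).
An antiderivative is F(s) = 4*log(s - 2) + log(s + 4).
Then F(6) - F(3) = (log(5) + 9*log(2)) - (log(7)) = -log(7) + log(5) + 9*log(2).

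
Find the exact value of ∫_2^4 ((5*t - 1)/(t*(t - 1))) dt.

log(2) + 4*log(3)

Factor the denominator: t**2 - t = t(t - 1).
Partial fractions: (5*t - 1)/(t*(t - 1)) = 1/t + 4/(t - 1).
An antiderivative is F(t) = log(t) + 4*log(t - 1).
Then F(4) - F(2) = (2*log(2) + 4*log(3)) - (log(2)) = log(2) + 4*log(3).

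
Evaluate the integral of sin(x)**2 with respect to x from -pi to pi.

pi

Use the identity sin^2(x) = (1 - cos(2*x))/2.
An antiderivative is F(x) = x/2 - sin(2*x)/4.
Then F(pi) - F(-pi) = (pi/2) - (-pi/2) = pi.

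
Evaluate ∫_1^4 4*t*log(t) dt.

Integrate by parts once (u = ln t, dv = 4*t dt).
An antiderivative is F(t) = t**2*(2*log(t) - 1).
Then F(4) - F(1) = (-16 + 64*log(2)) - (-1) = -15 + 64*log(2).

-15 + 64*log(2)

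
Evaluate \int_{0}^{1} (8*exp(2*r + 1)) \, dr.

-4*exp(1)*(1 - exp(2))

Let u = 2*r + 1, so du = 2 dr. When r = 0, u = 1; when r = 1, u = 3.
The integral becomes 4·∫ exp(u) du from 1 to 3, with antiderivative 4*exp(u).
Back in r: F(r) = 4*exp(2*r + 1).
Then F(1) - F(0) = (4*exp(3)) - (4*exp(1)) = -4*exp(1)*(1 - exp(2)).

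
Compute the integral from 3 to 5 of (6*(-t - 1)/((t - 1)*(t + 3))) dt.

Factor the denominator: t**2 + 2*t - 3 = (t + 3)(t - 1).
Partial fractions: 6*(-t - 1)/((t - 1)*(t + 3)) = -3/(t + 3) - 3/(t - 1).
An antiderivative is F(t) = -3*log(t - 1) - 3*log(t + 3).
Then F(5) - F(3) = (-15*log(2)) - (-6*log(2) - 3*log(3)) = -9*log(2) + 3*log(3).

-9*log(2) + 3*log(3)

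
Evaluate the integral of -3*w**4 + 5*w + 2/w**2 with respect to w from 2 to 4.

By the power rule, an antiderivative is F(w) = -3*w**5/5 + 5*w**2/2 - 2/w.
Then F(4) - F(2) = (-5749/10) - (-51/5) = -5647/10.

-5647/10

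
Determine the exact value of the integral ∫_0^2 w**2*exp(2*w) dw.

-1/4 + 5*exp(4)/4

Integrate by parts twice (u = w^2, dv = exp(2*w) dw).
An antiderivative is F(w) = (2*w**2 - 2*w + 1)*exp(2*w)/4.
Then F(2) - F(0) = (5*exp(4)/4) - (1/4) = -1/4 + 5*exp(4)/4.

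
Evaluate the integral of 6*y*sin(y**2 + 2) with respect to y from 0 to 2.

Let u = y**2 + 2, so du = 2*y dy. When y = 0, u = 2; when y = 2, u = 6.
The integral becomes 3·∫ sin(u) du from 2 to 6, with antiderivative -3*cos(u).
Back in y: F(y) = -3*cos(y**2 + 2).
Then F(2) - F(0) = (-3*cos(6)) - (-3*cos(2)) = -3*cos(6) + 3*cos(2).

-3*cos(6) + 3*cos(2)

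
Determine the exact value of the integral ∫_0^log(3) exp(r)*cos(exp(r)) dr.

-sin(1) + sin(3)

Let u = exp(r), so du = exp(r) dr. When r = 0, u = 1; when r = log(3), u = 3.
The integral becomes ∫ cos(u) du from 1 to 3, with antiderivative sin(u).
Back in r: F(r) = sin(exp(r)).
Then F(log(3)) - F(0) = (sin(3)) - (sin(1)) = -sin(1) + sin(3).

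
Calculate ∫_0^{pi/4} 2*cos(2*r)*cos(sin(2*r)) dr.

Let u = sin(2*r), so du = 2*cos(2*r) dr. When r = 0, u = 0; when r = pi/4, u = 1.
The integral becomes ∫ cos(u) du from 0 to 1, with antiderivative sin(u).
Back in r: F(r) = sin(sin(2*r)).
Then F(pi/4) - F(0) = (sin(1)) - (0) = sin(1).

sin(1)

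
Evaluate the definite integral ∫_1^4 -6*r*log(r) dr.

Integrate by parts once (u = ln r, dv = -6*r dr).
An antiderivative is F(r) = -3*r**2*(2*log(r) - 1)/2.
Then F(4) - F(1) = (24 - 96*log(2)) - (3/2) = 45/2 - 96*log(2).

45/2 - 96*log(2)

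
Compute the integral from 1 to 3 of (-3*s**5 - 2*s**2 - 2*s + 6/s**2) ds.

-1156/3

By the power rule, an antiderivative is F(s) = -s**6/2 - 2*s**3/3 - s**2 - 6/s.
Then F(3) - F(1) = (-787/2) - (-49/6) = -1156/3.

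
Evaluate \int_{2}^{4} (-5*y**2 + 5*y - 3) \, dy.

By the power rule, an antiderivative is F(y) = -5*y**3/3 + 5*y**2/2 - 3*y.
Then F(4) - F(2) = (-236/3) - (-28/3) = -208/3.

-208/3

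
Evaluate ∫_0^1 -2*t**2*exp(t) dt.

Integrate by parts twice (u = t^2, dv = -2*exp(t) dt).
An antiderivative is F(t) = (-2*t**2 + 4*t - 4)*exp(t).
Then F(1) - F(0) = (-2*E) - (-4) = 4 - 2*E.

4 - 2*E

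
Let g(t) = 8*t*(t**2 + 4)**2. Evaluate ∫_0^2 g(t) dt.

1792/3

Let u = t**2 + 4, so du = 2*t dt. When t = 0, u = 4; when t = 2, u = 8.
The integral becomes 4·∫ u**2 du from 4 to 8, with antiderivative 4*u**3/3.
Back in t: F(t) = 4*(t**2 + 4)**3/3.
Then F(2) - F(0) = (2048/3) - (256/3) = 1792/3.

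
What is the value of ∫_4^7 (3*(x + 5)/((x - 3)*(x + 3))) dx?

-log(5) + log(7) + 7*log(2)

Factor the denominator: x**2 - 9 = (x + 3)(x - 3).
Partial fractions: 3*(x + 5)/((x - 3)*(x + 3)) = -1/(x + 3) + 4/(x - 3).
An antiderivative is F(x) = 4*log(x - 3) - log(x + 3).
Then F(7) - F(4) = (-log(5) + 7*log(2)) - (-log(7)) = -log(5) + log(7) + 7*log(2).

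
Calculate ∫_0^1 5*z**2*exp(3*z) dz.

Integrate by parts twice (u = z^2, dv = 5*exp(3*z) dz).
An antiderivative is F(z) = (45*z**2 - 30*z + 10)*exp(3*z)/27.
Then F(1) - F(0) = (25*exp(3)/27) - (10/27) = -10/27 + 25*exp(3)/27.

-10/27 + 25*exp(3)/27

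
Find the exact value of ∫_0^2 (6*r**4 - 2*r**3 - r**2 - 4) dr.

296/15

By the power rule, an antiderivative is F(r) = 6*r**5/5 - r**4/2 - r**3/3 - 4*r.
Then F(2) - F(0) = (296/15) - (0) = 296/15.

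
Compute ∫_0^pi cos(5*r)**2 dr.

Use the identity cos^2(5*r) = (1 + cos(10*r))/2.
An antiderivative is F(r) = r/2 + sin(10*r)/20.
Then F(pi) - F(0) = (pi/2) - (0) = pi/2.

pi/2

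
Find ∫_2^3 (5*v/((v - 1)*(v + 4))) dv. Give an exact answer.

Factor the denominator: v**2 + 3*v - 4 = (v + 4)(v - 1).
Partial fractions: 5*v/((v - 1)*(v + 4)) = 4/(v + 4) + 1/(v - 1).
An antiderivative is F(v) = log(v - 1) + 4*log(v + 4).
Then F(3) - F(2) = (log(2) + 4*log(7)) - (4*log(2) + 4*log(3)) = -4*log(3) - 3*log(2) + 4*log(7).

-4*log(3) - 3*log(2) + 4*log(7)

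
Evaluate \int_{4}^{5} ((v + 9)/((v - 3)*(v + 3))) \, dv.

log(7/2)

Factor the denominator: v**2 - 9 = (v + 3)(v - 3).
Partial fractions: (v + 9)/((v - 3)*(v + 3)) = -1/(v + 3) + 2/(v - 3).
An antiderivative is F(v) = 2*log(v - 3) - log(v + 3).
Then F(5) - F(4) = (-log(2)) - (-log(7)) = log(7/2).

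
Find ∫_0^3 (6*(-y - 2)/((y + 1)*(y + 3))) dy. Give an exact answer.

Factor the denominator: y**2 + 4*y + 3 = (y + 3)(y + 1).
Partial fractions: 6*(-y - 2)/((y + 1)*(y + 3)) = -3/(y + 3) - 3/(y + 1).
An antiderivative is F(y) = -3*log(y + 1) - 3*log(y + 3).
Then F(3) - F(0) = (-9*log(2) - 3*log(3)) - (-log(27)) = -9*log(2).

-9*log(2)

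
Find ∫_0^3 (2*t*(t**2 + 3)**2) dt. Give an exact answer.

567

Let u = t**2 + 3, so du = 2*t dt. When t = 0, u = 3; when t = 3, u = 12.
The integral becomes ∫ u**2 du from 3 to 12, with antiderivative u**3/3.
Back in t: F(t) = (t**2 + 3)**3/3.
Then F(3) - F(0) = (576) - (9) = 567.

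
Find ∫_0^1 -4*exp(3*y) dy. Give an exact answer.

4/3 - 4*exp(3)/3

An antiderivative is F(y) = -4*exp(3*y)/3.
Then F(1) - F(0) = (-4*exp(3)/3) - (-4/3) = 4/3 - 4*exp(3)/3.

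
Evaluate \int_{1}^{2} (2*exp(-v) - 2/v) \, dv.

-2*log(2) - 2*exp(-2) + 2*exp(-1)

An antiderivative is F(v) = -2*log(v) - 2*exp(-v).
Then F(2) - F(1) = (-2*log(2) - 2*exp(-2)) - (-2*exp(-1)) = -2*log(2) - 2*exp(-2) + 2*exp(-1).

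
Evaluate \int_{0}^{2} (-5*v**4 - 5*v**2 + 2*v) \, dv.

-124/3

By the power rule, an antiderivative is F(v) = -v**5 - 5*v**3/3 + v**2.
Then F(2) - F(0) = (-124/3) - (0) = -124/3.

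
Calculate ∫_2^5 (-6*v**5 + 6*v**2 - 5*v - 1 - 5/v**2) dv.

By the power rule, an antiderivative is F(v) = -v**6 + 2*v**3 - 5*v**2/2 - v + 5/v.
Then F(5) - F(2) = (-30883/2) - (-115/2) = -15384.

-15384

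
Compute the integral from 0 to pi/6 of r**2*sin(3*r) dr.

Integrate by parts twice (u = r^2, dv = sin(3*r) dr).
An antiderivative is F(r) = -r**2*cos(3*r)/3 + 2*r*sin(3*r)/9 + 2*cos(3*r)/27.
Then F(pi/6) - F(0) = (pi/27) - (2/27) = -2/27 + pi/27.

-2/27 + pi/27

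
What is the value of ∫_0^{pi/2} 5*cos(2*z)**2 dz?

Use the identity cos^2(2*z) = (1 + cos(4*z))/2.
An antiderivative is F(z) = 5*z/2 + 5*sin(4*z)/8.
Then F(pi/2) - F(0) = (5*pi/4) - (0) = 5*pi/4.

5*pi/4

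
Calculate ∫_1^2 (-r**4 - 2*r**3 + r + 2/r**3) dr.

-229/20

By the power rule, an antiderivative is F(r) = -r**5/5 - r**4/2 + r**2/2 - 1/r**2.
Then F(2) - F(1) = (-253/20) - (-6/5) = -229/20.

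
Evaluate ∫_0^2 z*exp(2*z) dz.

1/4 + 3*exp(4)/4

Integrate by parts once (u = z, dv = exp(2*z) dz).
An antiderivative is F(z) = (2*z - 1)*exp(2*z)/4.
Then F(2) - F(0) = (3*exp(4)/4) - (-1/4) = 1/4 + 3*exp(4)/4.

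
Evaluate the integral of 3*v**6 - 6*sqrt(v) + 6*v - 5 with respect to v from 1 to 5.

234764/7 - 20*sqrt(5)

By the power rule, an antiderivative is F(v) = 3*v**7/7 - 4*v**(3/2) + 3*v**2 - 5*v.
Then F(5) - F(1) = (234725/7 - 20*sqrt(5)) - (-39/7) = 234764/7 - 20*sqrt(5).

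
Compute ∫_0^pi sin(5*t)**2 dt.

pi/2

Use the identity sin^2(5*t) = (1 - cos(10*t))/2.
An antiderivative is F(t) = t/2 - sin(10*t)/20.
Then F(pi) - F(0) = (pi/2) - (0) = pi/2.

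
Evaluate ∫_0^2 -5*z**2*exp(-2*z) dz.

Integrate by parts twice (u = z^2, dv = -5*exp(-2*z) dz).
An antiderivative is F(z) = (10*z**2 + 10*z + 5)*exp(-2*z)/4.
Then F(2) - F(0) = (65*exp(-4)/4) - (5/4) = -5/4 + 65*exp(-4)/4.

-5/4 + 65*exp(-4)/4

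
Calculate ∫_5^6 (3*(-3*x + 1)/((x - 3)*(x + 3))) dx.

Factor the denominator: x**2 - 9 = (x + 3)(x - 3).
Partial fractions: 3*(-3*x + 1)/((x - 3)*(x + 3)) = -5/(x + 3) - 4/(x - 3).
An antiderivative is F(x) = -4*log(x - 3) - 5*log(x + 3).
Then F(6) - F(5) = (-14*log(3)) - (-19*log(2)) = -14*log(3) + 19*log(2).

-14*log(3) + 19*log(2)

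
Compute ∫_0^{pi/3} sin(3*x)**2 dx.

pi/6

Use the identity sin^2(3*x) = (1 - cos(6*x))/2.
An antiderivative is F(x) = x/2 - sin(6*x)/12.
Then F(pi/3) - F(0) = (pi/6) - (0) = pi/6.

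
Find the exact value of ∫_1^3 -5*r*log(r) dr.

Integrate by parts once (u = ln r, dv = -5*r dr).
An antiderivative is F(r) = -5*r**2*(2*log(r) - 1)/4.
Then F(3) - F(1) = (45/4 - 45*log(3)/2) - (5/4) = 10 - 45*log(3)/2.

10 - 45*log(3)/2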